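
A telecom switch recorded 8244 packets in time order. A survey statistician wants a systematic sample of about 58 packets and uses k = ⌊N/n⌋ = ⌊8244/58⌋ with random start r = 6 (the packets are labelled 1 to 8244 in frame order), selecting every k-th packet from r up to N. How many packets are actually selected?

k = ⌊8244/58⌋ = 142
Achieved size = ⌊(8244 − 6)/142⌋ + 1 = ⌊8238/142⌋ + 1 = 58 + 1 = 59
(last selection: 6 + 58×142 = 8242 ≤ 8244; next would be 8384 > 8244)

59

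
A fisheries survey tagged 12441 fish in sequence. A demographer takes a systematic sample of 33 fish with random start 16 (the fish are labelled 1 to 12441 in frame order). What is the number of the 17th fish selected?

6048

k = 12441/33 = 377
17th selection = r + (17−1)·k = 16 + 16×377 = 16 + 6032 = 6048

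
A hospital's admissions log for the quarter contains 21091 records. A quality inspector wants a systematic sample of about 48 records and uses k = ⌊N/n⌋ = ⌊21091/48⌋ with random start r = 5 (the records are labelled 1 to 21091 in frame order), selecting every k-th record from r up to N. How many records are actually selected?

k = ⌊21091/48⌋ = 439
Achieved size = ⌊(21091 − 5)/439⌋ + 1 = ⌊21086/439⌋ + 1 = 48 + 1 = 49
(last selection: 5 + 48×439 = 21077 ≤ 21091; next would be 21516 > 21091)

49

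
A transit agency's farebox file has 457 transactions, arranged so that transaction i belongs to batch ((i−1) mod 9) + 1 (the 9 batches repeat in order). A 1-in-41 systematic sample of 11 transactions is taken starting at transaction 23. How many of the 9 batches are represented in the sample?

9

Consecutive selections differ by k = 41, so their batch numbers differ by 41 mod 9 = 5.
gcd(41, 9) = 1, so the sample visits 9/1 = 9 distinct residues mod 9.
Start 23 is batch 5; the batches hit are 1, 2, 3, 4, 5, 6, 7, 8, 9.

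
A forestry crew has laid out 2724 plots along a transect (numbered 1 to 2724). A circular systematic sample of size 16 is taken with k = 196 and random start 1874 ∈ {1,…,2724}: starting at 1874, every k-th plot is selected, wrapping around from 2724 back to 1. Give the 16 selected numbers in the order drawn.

1874, 2070, 2266, 2462, 2658, 130, 326, 522, 718, 914, 1110, 1306, 1502, 1698, 1894, 2090

Selection 1: 1874
Selection 2: 1874 + 196 = 2070
Selection 3: 2070 + 196 = 2266
Selection 4: 2266 + 196 = 2462
Selection 5: 2462 + 196 = 2658
Selection 6: 2658 + 196 = 2854 → 2854 − 2724 = 130
Selection 7: 130 + 196 = 326
Selection 8: 326 + 196 = 522
Selection 9: 522 + 196 = 718
Selection 10: 718 + 196 = 914
Selection 11: 914 + 196 = 1110
Selection 12: 1110 + 196 = 1306
Selection 13: 1306 + 196 = 1502
Selection 14: 1502 + 196 = 1698
Selection 15: 1698 + 196 = 1894
Selection 16: 1894 + 196 = 2090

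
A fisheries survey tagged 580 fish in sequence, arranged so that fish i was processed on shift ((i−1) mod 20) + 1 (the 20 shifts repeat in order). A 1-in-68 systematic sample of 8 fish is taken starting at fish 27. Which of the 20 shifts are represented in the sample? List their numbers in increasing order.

3, 7, 11, 15, 19

Consecutive selections differ by k = 68, so their shift numbers differ by 68 mod 20 = 8.
gcd(68, 20) = 4, so the sample visits 20/4 = 5 distinct residues mod 20.
Start 27 is shift 7; the shifts hit are 3, 7, 11, 15, 19.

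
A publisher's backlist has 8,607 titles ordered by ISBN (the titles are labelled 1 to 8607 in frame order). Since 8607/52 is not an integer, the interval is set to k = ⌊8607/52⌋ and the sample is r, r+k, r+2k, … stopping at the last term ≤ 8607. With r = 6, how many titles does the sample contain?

k = ⌊8607/52⌋ = 165
Achieved size = ⌊(8607 − 6)/165⌋ + 1 = ⌊8601/165⌋ + 1 = 52 + 1 = 53
(last selection: 6 + 52×165 = 8586 ≤ 8607; next would be 8751 > 8607)

53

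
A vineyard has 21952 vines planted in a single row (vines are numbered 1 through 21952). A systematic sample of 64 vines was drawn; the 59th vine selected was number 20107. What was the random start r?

k = 21952/64 = 343
r = 20107 − (59−1)×343 = 20107 − 19894 = 213

213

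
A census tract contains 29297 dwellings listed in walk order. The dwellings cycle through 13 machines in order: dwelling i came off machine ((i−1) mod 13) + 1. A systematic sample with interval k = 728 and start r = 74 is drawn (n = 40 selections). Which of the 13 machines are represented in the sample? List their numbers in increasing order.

Consecutive selections differ by k = 728, so their machine numbers differ by 728 mod 13 = 0.
gcd(728, 13) = 13, so the sample visits 13/13 = 1 distinct residues mod 13.
Start 74 is machine 9; the machines hit are 9.

9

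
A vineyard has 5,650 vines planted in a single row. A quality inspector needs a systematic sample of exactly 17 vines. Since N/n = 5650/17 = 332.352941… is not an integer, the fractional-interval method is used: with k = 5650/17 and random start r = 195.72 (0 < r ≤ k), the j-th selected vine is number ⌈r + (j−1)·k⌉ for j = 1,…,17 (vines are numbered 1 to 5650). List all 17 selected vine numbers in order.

j=1: r + 0k = 195.72 → ⌈·⌉ = 196
j=2: r + 1k = 528.072941… → ⌈·⌉ = 529
j=3: r + 2k = 860.425882… → ⌈·⌉ = 861
j=4: r + 3k = 1192.778823… → ⌈·⌉ = 1193
j=5: r + 4k = 1525.131764… → ⌈·⌉ = 1526
j=6: r + 5k = 1857.484705… → ⌈·⌉ = 1858
j=7: r + 6k = 2189.837647… → ⌈·⌉ = 2190
j=8: r + 7k = 2522.190588… → ⌈·⌉ = 2523
j=9: r + 8k = 2854.543529… → ⌈·⌉ = 2855
j=10: r + 9k = 3186.896470… → ⌈·⌉ = 3187
j=11: r + 10k = 3519.249411… → ⌈·⌉ = 3520
j=12: r + 11k = 3851.602352… → ⌈·⌉ = 3852
j=13: r + 12k = 4183.955294… → ⌈·⌉ = 4184
j=14: r + 13k = 4516.308235… → ⌈·⌉ = 4517
j=15: r + 14k = 4848.661176… → ⌈·⌉ = 4849
j=16: r + 15k = 5181.014117… → ⌈·⌉ = 5182
j=17: r + 16k = 5513.367058… → ⌈·⌉ = 5514

196, 529, 861, 1193, 1526, 1858, 2190, 2523, 2855, 3187, 3520, 3852, 4184, 4517, 4849, 5182, 5514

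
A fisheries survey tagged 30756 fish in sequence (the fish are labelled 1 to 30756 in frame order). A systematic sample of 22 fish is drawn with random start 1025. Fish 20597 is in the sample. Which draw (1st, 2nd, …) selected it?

15

k = 30756/22 = 1398
position = (20597 − 1025)/1398 + 1 = 19572/1398 + 1 = 14 + 1 = 15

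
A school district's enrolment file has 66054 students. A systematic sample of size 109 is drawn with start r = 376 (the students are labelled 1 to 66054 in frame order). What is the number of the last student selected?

65824

k = 66054/109 = 606
109th selection = r + (109−1)·k = 376 + 108×606 = 376 + 65448 = 65824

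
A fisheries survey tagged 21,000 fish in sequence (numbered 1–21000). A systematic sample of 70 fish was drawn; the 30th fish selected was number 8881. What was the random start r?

181

k = 21000/70 = 300
r = 8881 − (30−1)×300 = 8881 − 8700 = 181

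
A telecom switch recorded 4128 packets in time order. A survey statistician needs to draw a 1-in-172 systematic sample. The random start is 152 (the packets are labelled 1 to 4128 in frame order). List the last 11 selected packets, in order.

2388, 2560, 2732, 2904, 3076, 3248, 3420, 3592, 3764, 3936, 4108

14th selection = 152 + 13×172 = 2388
15th: 2388 + 172 = 2560
16th: 2560 + 172 = 2732
17th: 2732 + 172 = 2904
18th: 2904 + 172 = 3076
19th: 3076 + 172 = 3248
20th: 3248 + 172 = 3420
21st: 3420 + 172 = 3592
22nd: 3592 + 172 = 3764
23rd: 3764 + 172 = 3936
24th: 3936 + 172 = 4108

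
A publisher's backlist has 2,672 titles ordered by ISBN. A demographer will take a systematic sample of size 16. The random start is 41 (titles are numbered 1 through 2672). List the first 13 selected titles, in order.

k = N/n = 2672/16 = 167
title 1: 41
title 2: 41 + 167 = 208
title 3: 208 + 167 = 375
title 4: 375 + 167 = 542
title 5: 542 + 167 = 709
title 6: 709 + 167 = 876
title 7: 876 + 167 = 1043
title 8: 1043 + 167 = 1210
title 9: 1210 + 167 = 1377
title 10: 1377 + 167 = 1544
title 11: 1544 + 167 = 1711
title 12: 1711 + 167 = 1878
title 13: 1878 + 167 = 2045

41, 208, 375, 542, 709, 876, 1043, 1210, 1377, 1544, 1711, 1878, 2045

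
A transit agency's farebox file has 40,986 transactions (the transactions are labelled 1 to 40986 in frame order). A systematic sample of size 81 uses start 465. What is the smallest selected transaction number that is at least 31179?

k = 40986/81 = 506
Steps past start: ⌈(31179 − 465)/506⌉ = ⌈30714/506⌉ = 61
Selected transaction: 465 + 61×506 = 31331

31331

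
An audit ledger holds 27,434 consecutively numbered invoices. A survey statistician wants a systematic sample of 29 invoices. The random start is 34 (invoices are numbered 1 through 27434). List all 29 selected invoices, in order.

34, 980, 1926, 2872, 3818, 4764, 5710, 6656, 7602, 8548, 9494, 10440, 11386, 12332, 13278, 14224, 15170, 16116, 17062, 18008, 18954, 19900, 20846, 21792, 22738, 23684, 24630, 25576, 26522

k = N/n = 27434/29 = 946
invoice 1: 34
invoice 2: 34 + 946 = 980
invoice 3: 980 + 946 = 1926
invoice 4: 1926 + 946 = 2872
invoice 5: 2872 + 946 = 3818
invoice 6: 3818 + 946 = 4764
invoice 7: 4764 + 946 = 5710
invoice 8: 5710 + 946 = 6656
invoice 9: 6656 + 946 = 7602
invoice 10: 7602 + 946 = 8548
invoice 11: 8548 + 946 = 9494
invoice 12: 9494 + 946 = 10440
invoice 13: 10440 + 946 = 11386
invoice 14: 11386 + 946 = 12332
invoice 15: 12332 + 946 = 13278
invoice 16: 13278 + 946 = 14224
invoice 17: 14224 + 946 = 15170
invoice 18: 15170 + 946 = 16116
invoice 19: 16116 + 946 = 17062
invoice 20: 17062 + 946 = 18008
invoice 21: 18008 + 946 = 18954
invoice 22: 18954 + 946 = 19900
invoice 23: 19900 + 946 = 20846
invoice 24: 20846 + 946 = 21792
invoice 25: 21792 + 946 = 22738
invoice 26: 22738 + 946 = 23684
invoice 27: 23684 + 946 = 24630
invoice 28: 24630 + 946 = 25576
invoice 29: 25576 + 946 = 26522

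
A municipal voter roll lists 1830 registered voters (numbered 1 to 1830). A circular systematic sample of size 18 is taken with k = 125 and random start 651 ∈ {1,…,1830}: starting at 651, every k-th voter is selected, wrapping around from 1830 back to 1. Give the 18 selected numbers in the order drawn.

651, 776, 901, 1026, 1151, 1276, 1401, 1526, 1651, 1776, 71, 196, 321, 446, 571, 696, 821, 946

Selection 1: 651
Selection 2: 651 + 125 = 776
Selection 3: 776 + 125 = 901
Selection 4: 901 + 125 = 1026
Selection 5: 1026 + 125 = 1151
Selection 6: 1151 + 125 = 1276
Selection 7: 1276 + 125 = 1401
Selection 8: 1401 + 125 = 1526
Selection 9: 1526 + 125 = 1651
Selection 10: 1651 + 125 = 1776
Selection 11: 1776 + 125 = 1901 → 1901 − 1830 = 71
Selection 12: 71 + 125 = 196
Selection 13: 196 + 125 = 321
Selection 14: 321 + 125 = 446
Selection 15: 446 + 125 = 571
Selection 16: 571 + 125 = 696
Selection 17: 696 + 125 = 821
Selection 18: 821 + 125 = 946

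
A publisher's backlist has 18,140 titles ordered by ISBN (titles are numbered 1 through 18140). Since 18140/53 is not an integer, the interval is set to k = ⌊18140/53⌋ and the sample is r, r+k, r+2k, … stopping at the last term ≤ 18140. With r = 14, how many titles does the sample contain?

k = ⌊18140/53⌋ = 342
Achieved size = ⌊(18140 − 14)/342⌋ + 1 = ⌊18126/342⌋ + 1 = 53 + 1 = 54
(last selection: 14 + 53×342 = 18140 ≤ 18140; next would be 18482 > 18140)

54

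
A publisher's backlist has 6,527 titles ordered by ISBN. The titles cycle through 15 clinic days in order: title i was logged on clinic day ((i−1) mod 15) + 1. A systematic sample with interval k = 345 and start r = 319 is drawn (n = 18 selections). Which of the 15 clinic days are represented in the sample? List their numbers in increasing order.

4

Consecutive selections differ by k = 345, so their clinic day numbers differ by 345 mod 15 = 0.
gcd(345, 15) = 15, so the sample visits 15/15 = 1 distinct residues mod 15.
Start 319 is clinic day 4; the clinic days hit are 4.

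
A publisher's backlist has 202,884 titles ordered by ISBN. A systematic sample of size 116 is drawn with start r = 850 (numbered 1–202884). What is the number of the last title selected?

k = 202884/116 = 1749
116th selection = r + (116−1)·k = 850 + 115×1749 = 850 + 201135 = 201985

201985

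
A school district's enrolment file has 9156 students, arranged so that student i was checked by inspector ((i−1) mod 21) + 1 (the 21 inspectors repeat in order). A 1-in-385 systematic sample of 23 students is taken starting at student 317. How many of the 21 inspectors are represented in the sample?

3

Consecutive selections differ by k = 385, so their inspector numbers differ by 385 mod 21 = 7.
gcd(385, 21) = 7, so the sample visits 21/7 = 3 distinct residues mod 21.
Start 317 is inspector 2; the inspectors hit are 2, 9, 16.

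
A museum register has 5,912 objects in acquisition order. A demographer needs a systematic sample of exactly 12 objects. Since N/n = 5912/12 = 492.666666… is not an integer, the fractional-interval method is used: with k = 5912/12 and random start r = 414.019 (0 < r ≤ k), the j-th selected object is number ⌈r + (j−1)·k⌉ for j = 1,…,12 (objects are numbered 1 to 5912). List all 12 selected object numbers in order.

j=1: r + 0k = 414.019 → ⌈·⌉ = 415
j=2: r + 1k = 906.685666… → ⌈·⌉ = 907
j=3: r + 2k = 1399.352333… → ⌈·⌉ = 1400
j=4: r + 3k = 1892.019 → ⌈·⌉ = 1893
j=5: r + 4k = 2384.685666… → ⌈·⌉ = 2385
j=6: r + 5k = 2877.352333… → ⌈·⌉ = 2878
j=7: r + 6k = 3370.019 → ⌈·⌉ = 3371
j=8: r + 7k = 3862.685666… → ⌈·⌉ = 3863
j=9: r + 8k = 4355.352333… → ⌈·⌉ = 4356
j=10: r + 9k = 4848.019 → ⌈·⌉ = 4849
j=11: r + 10k = 5340.685666… → ⌈·⌉ = 5341
j=12: r + 11k = 5833.352333… → ⌈·⌉ = 5834

415, 907, 1400, 1893, 2385, 2878, 3371, 3863, 4356, 4849, 5341, 5834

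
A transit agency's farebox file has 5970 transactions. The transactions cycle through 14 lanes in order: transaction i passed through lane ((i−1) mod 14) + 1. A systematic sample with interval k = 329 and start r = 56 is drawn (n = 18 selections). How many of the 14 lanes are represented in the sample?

2

Consecutive selections differ by k = 329, so their lane numbers differ by 329 mod 14 = 7.
gcd(329, 14) = 7, so the sample visits 14/7 = 2 distinct residues mod 14.
Start 56 is lane 14; the lanes hit are 7, 14.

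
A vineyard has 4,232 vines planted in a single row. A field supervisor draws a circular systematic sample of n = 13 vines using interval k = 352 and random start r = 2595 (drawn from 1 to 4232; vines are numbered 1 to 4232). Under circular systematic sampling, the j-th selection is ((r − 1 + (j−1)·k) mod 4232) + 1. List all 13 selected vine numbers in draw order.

Selection 1: 2595
Selection 2: 2595 + 352 = 2947
Selection 3: 2947 + 352 = 3299
Selection 4: 3299 + 352 = 3651
Selection 5: 3651 + 352 = 4003
Selection 6: 4003 + 352 = 4355 → 4355 − 4232 = 123
Selection 7: 123 + 352 = 475
Selection 8: 475 + 352 = 827
Selection 9: 827 + 352 = 1179
Selection 10: 1179 + 352 = 1531
Selection 11: 1531 + 352 = 1883
Selection 12: 1883 + 352 = 2235
Selection 13: 2235 + 352 = 2587

2595, 2947, 3299, 3651, 4003, 123, 475, 827, 1179, 1531, 1883, 2235, 2587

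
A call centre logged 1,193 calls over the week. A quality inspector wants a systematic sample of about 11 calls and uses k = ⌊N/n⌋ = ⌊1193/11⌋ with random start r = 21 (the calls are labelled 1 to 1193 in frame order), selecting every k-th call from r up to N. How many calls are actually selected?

11

k = ⌊1193/11⌋ = 108
Achieved size = ⌊(1193 − 21)/108⌋ + 1 = ⌊1172/108⌋ + 1 = 10 + 1 = 11
(last selection: 21 + 10×108 = 1101 ≤ 1193; next would be 1209 > 1193)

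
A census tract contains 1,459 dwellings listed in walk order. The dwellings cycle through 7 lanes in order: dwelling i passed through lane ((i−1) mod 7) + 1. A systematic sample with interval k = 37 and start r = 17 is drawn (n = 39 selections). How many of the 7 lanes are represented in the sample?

Consecutive selections differ by k = 37, so their lane numbers differ by 37 mod 7 = 2.
gcd(37, 7) = 1, so the sample visits 7/1 = 7 distinct residues mod 7.
Start 17 is lane 3; the lanes hit are 1, 2, 3, 4, 5, 6, 7.

7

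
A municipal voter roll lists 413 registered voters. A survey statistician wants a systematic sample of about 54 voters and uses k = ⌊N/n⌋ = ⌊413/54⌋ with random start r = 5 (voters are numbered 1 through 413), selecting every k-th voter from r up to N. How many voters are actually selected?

59

k = ⌊413/54⌋ = 7
Achieved size = ⌊(413 − 5)/7⌋ + 1 = ⌊408/7⌋ + 1 = 58 + 1 = 59
(last selection: 5 + 58×7 = 411 ≤ 413; next would be 418 > 413)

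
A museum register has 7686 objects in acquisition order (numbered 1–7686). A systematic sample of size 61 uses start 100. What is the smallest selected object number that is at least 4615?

k = 7686/61 = 126
Steps past start: ⌈(4615 − 100)/126⌉ = ⌈4515/126⌉ = 36
Selected object: 100 + 36×126 = 4636

4636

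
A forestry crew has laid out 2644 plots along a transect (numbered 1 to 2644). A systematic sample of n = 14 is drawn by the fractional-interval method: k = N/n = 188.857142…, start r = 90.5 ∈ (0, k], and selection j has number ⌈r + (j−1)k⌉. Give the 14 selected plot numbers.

j=1: r + 0k = 90.5 → ⌈·⌉ = 91
j=2: r + 1k = 279.357142… → ⌈·⌉ = 280
j=3: r + 2k = 468.214285… → ⌈·⌉ = 469
j=4: r + 3k = 657.071428… → ⌈·⌉ = 658
j=5: r + 4k = 845.928571… → ⌈·⌉ = 846
j=6: r + 5k = 1034.785714… → ⌈·⌉ = 1035
j=7: r + 6k = 1223.642857… → ⌈·⌉ = 1224
j=8: r + 7k = 1412.5 → ⌈·⌉ = 1413
j=9: r + 8k = 1601.357142… → ⌈·⌉ = 1602
j=10: r + 9k = 1790.214285… → ⌈·⌉ = 1791
j=11: r + 10k = 1979.071428… → ⌈·⌉ = 1980
j=12: r + 11k = 2167.928571… → ⌈·⌉ = 2168
j=13: r + 12k = 2356.785714… → ⌈·⌉ = 2357
j=14: r + 13k = 2545.642857… → ⌈·⌉ = 2546

91, 280, 469, 658, 846, 1035, 1224, 1413, 1602, 1791, 1980, 2168, 2357, 2546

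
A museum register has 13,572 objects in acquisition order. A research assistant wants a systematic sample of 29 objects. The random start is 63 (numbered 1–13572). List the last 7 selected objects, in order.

10359, 10827, 11295, 11763, 12231, 12699, 13167

k = N/n = 13572/29 = 468
23rd selection = 63 + 22×468 = 10359
24th: 10359 + 468 = 10827
25th: 10827 + 468 = 11295
26th: 11295 + 468 = 11763
27th: 11763 + 468 = 12231
28th: 12231 + 468 = 12699
29th: 12699 + 468 = 13167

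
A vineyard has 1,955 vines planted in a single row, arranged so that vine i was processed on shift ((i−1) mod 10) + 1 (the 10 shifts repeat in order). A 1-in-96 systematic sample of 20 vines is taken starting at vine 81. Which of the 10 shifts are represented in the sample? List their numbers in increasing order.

Consecutive selections differ by k = 96, so their shift numbers differ by 96 mod 10 = 6.
gcd(96, 10) = 2, so the sample visits 10/2 = 5 distinct residues mod 10.
Start 81 is shift 1; the shifts hit are 1, 3, 5, 7, 9.

1, 3, 5, 7, 9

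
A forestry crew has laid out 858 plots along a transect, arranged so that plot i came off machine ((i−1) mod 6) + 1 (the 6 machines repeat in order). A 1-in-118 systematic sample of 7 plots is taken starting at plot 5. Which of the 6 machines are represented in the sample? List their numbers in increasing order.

1, 3, 5

Consecutive selections differ by k = 118, so their machine numbers differ by 118 mod 6 = 4.
gcd(118, 6) = 2, so the sample visits 6/2 = 3 distinct residues mod 6.
Start 5 is machine 5; the machines hit are 1, 3, 5.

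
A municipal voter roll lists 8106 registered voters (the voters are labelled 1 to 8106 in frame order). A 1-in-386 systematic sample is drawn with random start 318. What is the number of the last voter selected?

8038

k = 386
21st selection = r + (21−1)·k = 318 + 20×386 = 318 + 7720 = 8038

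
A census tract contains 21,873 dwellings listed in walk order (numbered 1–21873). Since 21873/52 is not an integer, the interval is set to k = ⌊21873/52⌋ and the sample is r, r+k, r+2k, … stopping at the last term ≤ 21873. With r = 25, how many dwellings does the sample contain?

53

k = ⌊21873/52⌋ = 420
Achieved size = ⌊(21873 − 25)/420⌋ + 1 = ⌊21848/420⌋ + 1 = 52 + 1 = 53
(last selection: 25 + 52×420 = 21865 ≤ 21873; next would be 22285 > 21873)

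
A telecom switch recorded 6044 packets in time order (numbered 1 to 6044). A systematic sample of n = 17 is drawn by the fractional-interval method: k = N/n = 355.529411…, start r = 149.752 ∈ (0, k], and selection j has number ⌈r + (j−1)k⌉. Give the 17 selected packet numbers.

150, 506, 861, 1217, 1572, 1928, 2283, 2639, 2994, 3350, 3706, 4061, 4417, 4772, 5128, 5483, 5839

j=1: r + 0k = 149.752 → ⌈·⌉ = 150
j=2: r + 1k = 505.281411… → ⌈·⌉ = 506
j=3: r + 2k = 860.810823… → ⌈·⌉ = 861
j=4: r + 3k = 1216.340235… → ⌈·⌉ = 1217
j=5: r + 4k = 1571.869647… → ⌈·⌉ = 1572
j=6: r + 5k = 1927.399058… → ⌈·⌉ = 1928
j=7: r + 6k = 2282.928470… → ⌈·⌉ = 2283
j=8: r + 7k = 2638.457882… → ⌈·⌉ = 2639
j=9: r + 8k = 2993.987294… → ⌈·⌉ = 2994
j=10: r + 9k = 3349.516705… → ⌈·⌉ = 3350
j=11: r + 10k = 3705.046117… → ⌈·⌉ = 3706
j=12: r + 11k = 4060.575529… → ⌈·⌉ = 4061
j=13: r + 12k = 4416.104941… → ⌈·⌉ = 4417
j=14: r + 13k = 4771.634352… → ⌈·⌉ = 4772
j=15: r + 14k = 5127.163764… → ⌈·⌉ = 5128
j=16: r + 15k = 5482.693176… → ⌈·⌉ = 5483
j=17: r + 16k = 5838.222588… → ⌈·⌉ = 5839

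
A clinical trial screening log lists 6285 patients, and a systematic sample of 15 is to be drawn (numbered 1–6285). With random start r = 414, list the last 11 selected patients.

k = N/n = 6285/15 = 419
5th selection = 414 + 4×419 = 2090
6th: 2090 + 419 = 2509
7th: 2509 + 419 = 2928
8th: 2928 + 419 = 3347
9th: 3347 + 419 = 3766
10th: 3766 + 419 = 4185
11th: 4185 + 419 = 4604
12th: 4604 + 419 = 5023
13th: 5023 + 419 = 5442
14th: 5442 + 419 = 5861
15th: 5861 + 419 = 6280

2090, 2509, 2928, 3347, 3766, 4185, 4604, 5023, 5442, 5861, 6280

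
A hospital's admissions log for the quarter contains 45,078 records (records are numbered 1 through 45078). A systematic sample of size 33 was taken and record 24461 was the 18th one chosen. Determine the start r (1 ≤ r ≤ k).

k = 45078/33 = 1366
r = 24461 − (18−1)×1366 = 24461 − 23222 = 1239

1239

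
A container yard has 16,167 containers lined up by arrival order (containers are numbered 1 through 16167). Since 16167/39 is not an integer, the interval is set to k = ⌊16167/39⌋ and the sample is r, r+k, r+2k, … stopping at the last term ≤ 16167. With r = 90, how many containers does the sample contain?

k = ⌊16167/39⌋ = 414
Achieved size = ⌊(16167 − 90)/414⌋ + 1 = ⌊16077/414⌋ + 1 = 38 + 1 = 39
(last selection: 90 + 38×414 = 15822 ≤ 16167; next would be 16236 > 16167)

39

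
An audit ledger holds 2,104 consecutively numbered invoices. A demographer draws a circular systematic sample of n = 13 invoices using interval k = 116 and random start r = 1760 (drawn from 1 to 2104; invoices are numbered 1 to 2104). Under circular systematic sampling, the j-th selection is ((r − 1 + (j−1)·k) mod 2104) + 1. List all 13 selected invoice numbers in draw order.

Selection 1: 1760
Selection 2: 1760 + 116 = 1876
Selection 3: 1876 + 116 = 1992
Selection 4: 1992 + 116 = 2108 → 2108 − 2104 = 4
Selection 5: 4 + 116 = 120
Selection 6: 120 + 116 = 236
Selection 7: 236 + 116 = 352
Selection 8: 352 + 116 = 468
Selection 9: 468 + 116 = 584
Selection 10: 584 + 116 = 700
Selection 11: 700 + 116 = 816
Selection 12: 816 + 116 = 932
Selection 13: 932 + 116 = 1048

1760, 1876, 1992, 4, 120, 236, 352, 468, 584, 700, 816, 932, 1048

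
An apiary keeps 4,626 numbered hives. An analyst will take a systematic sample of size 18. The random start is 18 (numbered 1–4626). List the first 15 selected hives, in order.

k = N/n = 4626/18 = 257
hive 1: 18
hive 2: 18 + 257 = 275
hive 3: 275 + 257 = 532
hive 4: 532 + 257 = 789
hive 5: 789 + 257 = 1046
hive 6: 1046 + 257 = 1303
hive 7: 1303 + 257 = 1560
hive 8: 1560 + 257 = 1817
hive 9: 1817 + 257 = 2074
hive 10: 2074 + 257 = 2331
hive 11: 2331 + 257 = 2588
hive 12: 2588 + 257 = 2845
hive 13: 2845 + 257 = 3102
hive 14: 3102 + 257 = 3359
hive 15: 3359 + 257 = 3616

18, 275, 532, 789, 1046, 1303, 1560, 1817, 2074, 2331, 2588, 2845, 3102, 3359, 3616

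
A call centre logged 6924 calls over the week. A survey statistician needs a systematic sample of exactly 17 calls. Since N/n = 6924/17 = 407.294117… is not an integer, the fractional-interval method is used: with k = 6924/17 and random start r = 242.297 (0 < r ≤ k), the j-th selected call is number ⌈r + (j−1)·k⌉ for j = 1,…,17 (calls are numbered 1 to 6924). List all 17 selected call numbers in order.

243, 650, 1057, 1465, 1872, 2279, 2687, 3094, 3501, 3908, 4316, 4723, 5130, 5538, 5945, 6352, 6760

j=1: r + 0k = 242.297 → ⌈·⌉ = 243
j=2: r + 1k = 649.591117… → ⌈·⌉ = 650
j=3: r + 2k = 1056.885235… → ⌈·⌉ = 1057
j=4: r + 3k = 1464.179352… → ⌈·⌉ = 1465
j=5: r + 4k = 1871.473470… → ⌈·⌉ = 1872
j=6: r + 5k = 2278.767588… → ⌈·⌉ = 2279
j=7: r + 6k = 2686.061705… → ⌈·⌉ = 2687
j=8: r + 7k = 3093.355823… → ⌈·⌉ = 3094
j=9: r + 8k = 3500.649941… → ⌈·⌉ = 3501
j=10: r + 9k = 3907.944058… → ⌈·⌉ = 3908
j=11: r + 10k = 4315.238176… → ⌈·⌉ = 4316
j=12: r + 11k = 4722.532294… → ⌈·⌉ = 4723
j=13: r + 12k = 5129.826411… → ⌈·⌉ = 5130
j=14: r + 13k = 5537.120529… → ⌈·⌉ = 5538
j=15: r + 14k = 5944.414647… → ⌈·⌉ = 5945
j=16: r + 15k = 6351.708764… → ⌈·⌉ = 6352
j=17: r + 16k = 6759.002882… → ⌈·⌉ = 6760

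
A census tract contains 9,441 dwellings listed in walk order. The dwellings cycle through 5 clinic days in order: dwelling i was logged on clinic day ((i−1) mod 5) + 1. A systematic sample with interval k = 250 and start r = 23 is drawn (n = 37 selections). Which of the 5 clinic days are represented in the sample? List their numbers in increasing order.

3

Consecutive selections differ by k = 250, so their clinic day numbers differ by 250 mod 5 = 0.
gcd(250, 5) = 5, so the sample visits 5/5 = 1 distinct residues mod 5.
Start 23 is clinic day 3; the clinic days hit are 3.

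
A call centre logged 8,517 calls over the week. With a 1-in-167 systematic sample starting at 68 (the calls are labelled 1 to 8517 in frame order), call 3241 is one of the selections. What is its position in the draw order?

k = 167
position = (3241 − 68)/167 + 1 = 3173/167 + 1 = 19 + 1 = 20

20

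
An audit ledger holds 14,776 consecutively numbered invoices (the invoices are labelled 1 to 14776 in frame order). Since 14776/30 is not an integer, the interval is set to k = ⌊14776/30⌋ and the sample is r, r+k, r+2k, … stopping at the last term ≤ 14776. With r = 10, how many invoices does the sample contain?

31

k = ⌊14776/30⌋ = 492
Achieved size = ⌊(14776 − 10)/492⌋ + 1 = ⌊14766/492⌋ + 1 = 30 + 1 = 31
(last selection: 10 + 30×492 = 14770 ≤ 14776; next would be 15262 > 14776)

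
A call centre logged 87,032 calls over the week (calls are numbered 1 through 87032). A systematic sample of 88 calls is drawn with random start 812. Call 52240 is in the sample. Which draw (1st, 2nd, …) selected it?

53

k = 87032/88 = 989
position = (52240 − 812)/989 + 1 = 51428/989 + 1 = 52 + 1 = 53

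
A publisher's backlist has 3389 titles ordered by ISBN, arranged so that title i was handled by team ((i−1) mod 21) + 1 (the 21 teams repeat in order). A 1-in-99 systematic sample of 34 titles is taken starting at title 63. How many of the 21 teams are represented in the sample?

Consecutive selections differ by k = 99, so their team numbers differ by 99 mod 21 = 15.
gcd(99, 21) = 3, so the sample visits 21/3 = 7 distinct residues mod 21.
Start 63 is team 21; the teams hit are 3, 6, 9, 12, 15, 18, 21.

7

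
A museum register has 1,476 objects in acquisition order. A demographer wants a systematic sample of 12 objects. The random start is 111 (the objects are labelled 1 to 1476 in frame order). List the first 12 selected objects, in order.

k = N/n = 1476/12 = 123
object 1: 111
object 2: 111 + 123 = 234
object 3: 234 + 123 = 357
object 4: 357 + 123 = 480
object 5: 480 + 123 = 603
object 6: 603 + 123 = 726
object 7: 726 + 123 = 849
object 8: 849 + 123 = 972
object 9: 972 + 123 = 1095
object 10: 1095 + 123 = 1218
object 11: 1218 + 123 = 1341
object 12: 1341 + 123 = 1464

111, 234, 357, 480, 603, 726, 849, 972, 1095, 1218, 1341, 1464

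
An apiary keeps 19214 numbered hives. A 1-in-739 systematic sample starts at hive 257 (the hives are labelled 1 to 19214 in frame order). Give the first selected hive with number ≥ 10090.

k = 739
Steps past start: ⌈(10090 − 257)/739⌉ = ⌈9833/739⌉ = 14
Selected hive: 257 + 14×739 = 10603

10603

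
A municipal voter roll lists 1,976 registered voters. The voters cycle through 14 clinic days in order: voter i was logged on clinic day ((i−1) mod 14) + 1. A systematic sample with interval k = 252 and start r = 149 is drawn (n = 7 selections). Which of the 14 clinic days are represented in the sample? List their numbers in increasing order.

Consecutive selections differ by k = 252, so their clinic day numbers differ by 252 mod 14 = 0.
gcd(252, 14) = 14, so the sample visits 14/14 = 1 distinct residues mod 14.
Start 149 is clinic day 9; the clinic days hit are 9.

9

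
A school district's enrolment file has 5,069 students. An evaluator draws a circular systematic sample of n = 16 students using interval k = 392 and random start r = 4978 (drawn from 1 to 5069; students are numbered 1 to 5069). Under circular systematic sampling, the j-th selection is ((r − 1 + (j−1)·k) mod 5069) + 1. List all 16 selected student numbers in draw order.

Selection 1: 4978
Selection 2: 4978 + 392 = 5370 → 5370 − 5069 = 301
Selection 3: 301 + 392 = 693
Selection 4: 693 + 392 = 1085
Selection 5: 1085 + 392 = 1477
Selection 6: 1477 + 392 = 1869
Selection 7: 1869 + 392 = 2261
Selection 8: 2261 + 392 = 2653
Selection 9: 2653 + 392 = 3045
Selection 10: 3045 + 392 = 3437
Selection 11: 3437 + 392 = 3829
Selection 12: 3829 + 392 = 4221
Selection 13: 4221 + 392 = 4613
Selection 14: 4613 + 392 = 5005
Selection 15: 5005 + 392 = 5397 → 5397 − 5069 = 328
Selection 16: 328 + 392 = 720

4978, 301, 693, 1085, 1477, 1869, 2261, 2653, 3045, 3437, 3829, 4221, 4613, 5005, 328, 720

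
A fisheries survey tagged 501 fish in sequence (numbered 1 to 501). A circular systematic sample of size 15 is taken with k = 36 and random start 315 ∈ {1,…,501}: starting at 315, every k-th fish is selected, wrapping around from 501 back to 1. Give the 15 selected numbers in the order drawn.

Selection 1: 315
Selection 2: 315 + 36 = 351
Selection 3: 351 + 36 = 387
Selection 4: 387 + 36 = 423
Selection 5: 423 + 36 = 459
Selection 6: 459 + 36 = 495
Selection 7: 495 + 36 = 531 → 531 − 501 = 30
Selection 8: 30 + 36 = 66
Selection 9: 66 + 36 = 102
Selection 10: 102 + 36 = 138
Selection 11: 138 + 36 = 174
Selection 12: 174 + 36 = 210
Selection 13: 210 + 36 = 246
Selection 14: 246 + 36 = 282
Selection 15: 282 + 36 = 318

315, 351, 387, 423, 459, 495, 30, 66, 102, 138, 174, 210, 246, 282, 318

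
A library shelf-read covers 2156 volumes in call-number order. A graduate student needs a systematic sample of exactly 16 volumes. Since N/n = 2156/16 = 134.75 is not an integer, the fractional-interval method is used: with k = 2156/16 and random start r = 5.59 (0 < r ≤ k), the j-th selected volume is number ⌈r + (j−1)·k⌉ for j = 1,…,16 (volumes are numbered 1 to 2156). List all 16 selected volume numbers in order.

6, 141, 276, 410, 545, 680, 815, 949, 1084, 1219, 1354, 1488, 1623, 1758, 1893, 2027

j=1: r + 0k = 5.59 → ⌈·⌉ = 6
j=2: r + 1k = 140.34 → ⌈·⌉ = 141
j=3: r + 2k = 275.09 → ⌈·⌉ = 276
j=4: r + 3k = 409.84 → ⌈·⌉ = 410
j=5: r + 4k = 544.59 → ⌈·⌉ = 545
j=6: r + 5k = 679.34 → ⌈·⌉ = 680
j=7: r + 6k = 814.09 → ⌈·⌉ = 815
j=8: r + 7k = 948.84 → ⌈·⌉ = 949
j=9: r + 8k = 1083.59 → ⌈·⌉ = 1084
j=10: r + 9k = 1218.34 → ⌈·⌉ = 1219
j=11: r + 10k = 1353.09 → ⌈·⌉ = 1354
j=12: r + 11k = 1487.84 → ⌈·⌉ = 1488
j=13: r + 12k = 1622.59 → ⌈·⌉ = 1623
j=14: r + 13k = 1757.34 → ⌈·⌉ = 1758
j=15: r + 14k = 1892.09 → ⌈·⌉ = 1893
j=16: r + 15k = 2026.84 → ⌈·⌉ = 2027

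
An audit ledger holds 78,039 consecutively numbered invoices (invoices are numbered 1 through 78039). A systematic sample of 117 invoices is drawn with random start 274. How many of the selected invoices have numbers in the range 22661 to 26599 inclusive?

6

k = 78039/117 = 667
First selection ≥ 22661: 274 + ⌈(22661−274)/667⌉·667 = 274 + 34×667 = 22952
Last selection ≤ 26599: 274 + ⌊(26599−274)/667⌋·667 = 274 + 39×667 = 26287
Count = 39 − 34 + 1 = 6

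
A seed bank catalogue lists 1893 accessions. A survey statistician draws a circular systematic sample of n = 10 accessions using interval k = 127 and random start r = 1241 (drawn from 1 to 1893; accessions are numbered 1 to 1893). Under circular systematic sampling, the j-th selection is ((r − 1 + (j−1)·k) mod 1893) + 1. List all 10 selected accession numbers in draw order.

Selection 1: 1241
Selection 2: 1241 + 127 = 1368
Selection 3: 1368 + 127 = 1495
Selection 4: 1495 + 127 = 1622
Selection 5: 1622 + 127 = 1749
Selection 6: 1749 + 127 = 1876
Selection 7: 1876 + 127 = 2003 → 2003 − 1893 = 110
Selection 8: 110 + 127 = 237
Selection 9: 237 + 127 = 364
Selection 10: 364 + 127 = 491

1241, 1368, 1495, 1622, 1749, 1876, 110, 237, 364, 491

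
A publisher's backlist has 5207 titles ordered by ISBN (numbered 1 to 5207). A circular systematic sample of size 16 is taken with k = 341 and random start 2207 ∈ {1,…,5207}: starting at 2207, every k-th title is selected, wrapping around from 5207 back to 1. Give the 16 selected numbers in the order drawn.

Selection 1: 2207
Selection 2: 2207 + 341 = 2548
Selection 3: 2548 + 341 = 2889
Selection 4: 2889 + 341 = 3230
Selection 5: 3230 + 341 = 3571
Selection 6: 3571 + 341 = 3912
Selection 7: 3912 + 341 = 4253
Selection 8: 4253 + 341 = 4594
Selection 9: 4594 + 341 = 4935
Selection 10: 4935 + 341 = 5276 → 5276 − 5207 = 69
Selection 11: 69 + 341 = 410
Selection 12: 410 + 341 = 751
Selection 13: 751 + 341 = 1092
Selection 14: 1092 + 341 = 1433
Selection 15: 1433 + 341 = 1774
Selection 16: 1774 + 341 = 2115

2207, 2548, 2889, 3230, 3571, 3912, 4253, 4594, 4935, 69, 410, 751, 1092, 1433, 1774, 2115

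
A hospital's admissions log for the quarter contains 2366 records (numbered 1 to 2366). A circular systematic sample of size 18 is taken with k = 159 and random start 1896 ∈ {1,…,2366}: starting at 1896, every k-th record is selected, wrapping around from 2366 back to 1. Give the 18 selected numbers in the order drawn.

Selection 1: 1896
Selection 2: 1896 + 159 = 2055
Selection 3: 2055 + 159 = 2214
Selection 4: 2214 + 159 = 2373 → 2373 − 2366 = 7
Selection 5: 7 + 159 = 166
Selection 6: 166 + 159 = 325
Selection 7: 325 + 159 = 484
Selection 8: 484 + 159 = 643
Selection 9: 643 + 159 = 802
Selection 10: 802 + 159 = 961
Selection 11: 961 + 159 = 1120
Selection 12: 1120 + 159 = 1279
Selection 13: 1279 + 159 = 1438
Selection 14: 1438 + 159 = 1597
Selection 15: 1597 + 159 = 1756
Selection 16: 1756 + 159 = 1915
Selection 17: 1915 + 159 = 2074
Selection 18: 2074 + 159 = 2233

1896, 2055, 2214, 7, 166, 325, 484, 643, 802, 961, 1120, 1279, 1438, 1597, 1756, 1915, 2074, 2233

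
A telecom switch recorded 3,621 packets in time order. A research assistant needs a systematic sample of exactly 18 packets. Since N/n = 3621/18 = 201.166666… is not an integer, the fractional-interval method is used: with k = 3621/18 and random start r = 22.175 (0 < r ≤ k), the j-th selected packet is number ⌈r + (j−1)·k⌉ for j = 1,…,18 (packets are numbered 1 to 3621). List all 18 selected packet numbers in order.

j=1: r + 0k = 22.175 → ⌈·⌉ = 23
j=2: r + 1k = 223.341666… → ⌈·⌉ = 224
j=3: r + 2k = 424.508333… → ⌈·⌉ = 425
j=4: r + 3k = 625.675 → ⌈·⌉ = 626
j=5: r + 4k = 826.841666… → ⌈·⌉ = 827
j=6: r + 5k = 1028.008333… → ⌈·⌉ = 1029
j=7: r + 6k = 1229.175 → ⌈·⌉ = 1230
j=8: r + 7k = 1430.341666… → ⌈·⌉ = 1431
j=9: r + 8k = 1631.508333… → ⌈·⌉ = 1632
j=10: r + 9k = 1832.675 → ⌈·⌉ = 1833
j=11: r + 10k = 2033.841666… → ⌈·⌉ = 2034
j=12: r + 11k = 2235.008333… → ⌈·⌉ = 2236
j=13: r + 12k = 2436.175 → ⌈·⌉ = 2437
j=14: r + 13k = 2637.341666… → ⌈·⌉ = 2638
j=15: r + 14k = 2838.508333… → ⌈·⌉ = 2839
j=16: r + 15k = 3039.675 → ⌈·⌉ = 3040
j=17: r + 16k = 3240.841666… → ⌈·⌉ = 3241
j=18: r + 17k = 3442.008333… → ⌈·⌉ = 3443

23, 224, 425, 626, 827, 1029, 1230, 1431, 1632, 1833, 2034, 2236, 2437, 2638, 2839, 3040, 3241, 3443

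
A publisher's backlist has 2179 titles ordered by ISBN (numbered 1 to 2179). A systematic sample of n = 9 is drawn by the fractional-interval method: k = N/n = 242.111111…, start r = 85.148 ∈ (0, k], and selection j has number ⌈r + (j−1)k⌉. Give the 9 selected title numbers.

86, 328, 570, 812, 1054, 1296, 1538, 1780, 2023

j=1: r + 0k = 85.148 → ⌈·⌉ = 86
j=2: r + 1k = 327.259111… → ⌈·⌉ = 328
j=3: r + 2k = 569.370222… → ⌈·⌉ = 570
j=4: r + 3k = 811.481333… → ⌈·⌉ = 812
j=5: r + 4k = 1053.592444… → ⌈·⌉ = 1054
j=6: r + 5k = 1295.703555… → ⌈·⌉ = 1296
j=7: r + 6k = 1537.814666… → ⌈·⌉ = 1538
j=8: r + 7k = 1779.925777… → ⌈·⌉ = 1780
j=9: r + 8k = 2022.036888… → ⌈·⌉ = 2023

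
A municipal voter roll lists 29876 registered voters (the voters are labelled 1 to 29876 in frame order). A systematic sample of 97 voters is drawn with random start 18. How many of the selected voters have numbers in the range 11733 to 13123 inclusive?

4

k = 29876/97 = 308
First selection ≥ 11733: 18 + ⌈(11733−18)/308⌉·308 = 18 + 39×308 = 12030
Last selection ≤ 13123: 18 + ⌊(13123−18)/308⌋·308 = 18 + 42×308 = 12954
Count = 42 − 39 + 1 = 4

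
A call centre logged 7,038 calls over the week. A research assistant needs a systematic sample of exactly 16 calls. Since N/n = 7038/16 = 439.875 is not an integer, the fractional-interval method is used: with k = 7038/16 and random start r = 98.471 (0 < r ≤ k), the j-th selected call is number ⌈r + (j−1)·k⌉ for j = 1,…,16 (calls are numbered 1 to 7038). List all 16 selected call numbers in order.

j=1: r + 0k = 98.471 → ⌈·⌉ = 99
j=2: r + 1k = 538.346 → ⌈·⌉ = 539
j=3: r + 2k = 978.221 → ⌈·⌉ = 979
j=4: r + 3k = 1418.096 → ⌈·⌉ = 1419
j=5: r + 4k = 1857.971 → ⌈·⌉ = 1858
j=6: r + 5k = 2297.846 → ⌈·⌉ = 2298
j=7: r + 6k = 2737.721 → ⌈·⌉ = 2738
j=8: r + 7k = 3177.596 → ⌈·⌉ = 3178
j=9: r + 8k = 3617.471 → ⌈·⌉ = 3618
j=10: r + 9k = 4057.346 → ⌈·⌉ = 4058
j=11: r + 10k = 4497.221 → ⌈·⌉ = 4498
j=12: r + 11k = 4937.096 → ⌈·⌉ = 4938
j=13: r + 12k = 5376.971 → ⌈·⌉ = 5377
j=14: r + 13k = 5816.846 → ⌈·⌉ = 5817
j=15: r + 14k = 6256.721 → ⌈·⌉ = 6257
j=16: r + 15k = 6696.596 → ⌈·⌉ = 6697

99, 539, 979, 1419, 1858, 2298, 2738, 3178, 3618, 4058, 4498, 4938, 5377, 5817, 6257, 6697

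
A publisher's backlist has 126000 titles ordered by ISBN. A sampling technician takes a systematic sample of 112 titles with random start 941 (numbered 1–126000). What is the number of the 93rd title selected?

104441

k = 126000/112 = 1125
93rd selection = r + (93−1)·k = 941 + 92×1125 = 941 + 103500 = 104441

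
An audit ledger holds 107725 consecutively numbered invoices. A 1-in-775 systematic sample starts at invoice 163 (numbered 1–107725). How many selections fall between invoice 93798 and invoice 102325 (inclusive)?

11

k = 775
First selection ≥ 93798: 163 + ⌈(93798−163)/775⌉·775 = 163 + 121×775 = 93938
Last selection ≤ 102325: 163 + ⌊(102325−163)/775⌋·775 = 163 + 131×775 = 101688
Count = 131 − 121 + 1 = 11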